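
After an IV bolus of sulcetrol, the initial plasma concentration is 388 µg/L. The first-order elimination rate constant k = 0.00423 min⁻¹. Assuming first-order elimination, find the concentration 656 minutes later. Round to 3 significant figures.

24.2 µg/L

C(t) = C₀ e^(−kt) = 388 × e^(−0.004230 × 656) = 388 × e^(−2.775) = 388 × 0.06236 ≈ 24.2 µg/L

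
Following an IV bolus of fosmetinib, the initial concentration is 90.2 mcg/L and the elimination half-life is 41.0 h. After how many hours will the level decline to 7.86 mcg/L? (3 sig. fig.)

144 hours

k = ln 2 / 41.0 = 0.01691 h⁻¹
C(t) = C₀ e^(−kt)  ⇒  t = ln(C₀/C) / k
t = ln(90.2/7.86) / 0.01691 = 2.440 / 0.01691 ≈ 144 hours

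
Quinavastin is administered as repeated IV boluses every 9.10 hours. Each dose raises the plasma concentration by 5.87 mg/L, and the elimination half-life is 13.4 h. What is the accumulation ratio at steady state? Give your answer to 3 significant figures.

k = ln 2 / 13.4 = 0.05173 h⁻¹
Fraction remaining after one interval: e^(−kτ) = e^(−0.05173 × 9.10) = 0.6246
R = 1 / (1 − 0.6246) = 1 / 0.3754 ≈ 2.66

2.66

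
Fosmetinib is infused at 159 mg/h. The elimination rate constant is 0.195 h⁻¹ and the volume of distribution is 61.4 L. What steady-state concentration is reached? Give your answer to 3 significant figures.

CL = k · V = 0.195 × 61.4 = 11.97 L/h
Css = rate / CL = 159 / 11.97 ≈ 13.3 mg/L

13.3 mg/L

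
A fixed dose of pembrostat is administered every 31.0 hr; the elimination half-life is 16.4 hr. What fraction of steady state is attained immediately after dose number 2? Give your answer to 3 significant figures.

k = ln 2 / 16.4 = 0.04227 hr⁻¹
f_n = 1 − e^(−nkτ) = 1 − e^(−2 × 0.04227 × 31.0) = 1 − e^(−2.620) = 1 − 0.07277 ≈ 0.927

0.927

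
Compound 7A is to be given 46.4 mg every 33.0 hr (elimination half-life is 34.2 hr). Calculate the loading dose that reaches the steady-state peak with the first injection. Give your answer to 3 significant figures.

95.1 mg

k = ln 2 / 34.2 = 0.02027 hr⁻¹
Accumulation ratio R = 1 / (1 − e^(−kτ)) = 1 / (1 − e^(−0.02027×33.0)) = 1 / (1 − 0.5123) = 2.050
Loading dose = maintenance dose × R = 46.4 × 2.050 ≈ 95.1 mg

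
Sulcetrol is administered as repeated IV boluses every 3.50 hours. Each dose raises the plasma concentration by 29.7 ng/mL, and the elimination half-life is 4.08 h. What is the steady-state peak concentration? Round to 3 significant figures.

66.3 ng/mL

k = ln 2 / 4.08 = 0.1699 h⁻¹
Fraction remaining after one interval: e^(−kτ) = e^(−0.1699 × 3.50) = 0.5518
R = 1 / (1 − 0.5518) = 2.231
Css,max = 29.7 × 2.231 ≈ 66.3 ng/mL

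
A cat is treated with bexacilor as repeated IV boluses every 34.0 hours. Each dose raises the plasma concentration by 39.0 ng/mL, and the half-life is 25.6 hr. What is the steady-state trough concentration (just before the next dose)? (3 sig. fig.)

k = ln 2 / 25.6 = 0.02708 hr⁻¹
Fraction remaining after one interval: e^(−kτ) = e^(−0.02708 × 34.0) = 0.3983
R = 1 / (1 − 0.3983) = 1.662
Css,max = 39.0 × 1.662 = 64.81 ng/mL
Css,min = Css,max × e^(−kτ) = 64.81 × 0.3983 ≈ 25.8 ng/mL

25.8 ng/mL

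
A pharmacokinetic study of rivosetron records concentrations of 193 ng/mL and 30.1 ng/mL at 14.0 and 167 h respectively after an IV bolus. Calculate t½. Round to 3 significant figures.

57.1 hours

k = ln(C₁/C₂) / (t₂ − t₁) = ln(193/30.1) / (167 − 14.0)
  = 1.858 / 153.0 = 0.01214 h⁻¹
t½ = ln 2 / k = ln 2 / 0.01214 ≈ 57.1 hours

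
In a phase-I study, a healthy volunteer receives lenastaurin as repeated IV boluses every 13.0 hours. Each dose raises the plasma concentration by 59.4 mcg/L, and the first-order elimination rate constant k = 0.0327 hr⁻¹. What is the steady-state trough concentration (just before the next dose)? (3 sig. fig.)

112 mcg/L

Fraction remaining after one interval: e^(−kτ) = e^(−0.03270 × 13.0) = 0.6537
R = 1 / (1 − 0.6537) = 2.888
Css,max = 59.4 × 2.888 = 171.5 mcg/L
Css,min = Css,max × e^(−kτ) = 171.5 × 0.6537 ≈ 112 mcg/L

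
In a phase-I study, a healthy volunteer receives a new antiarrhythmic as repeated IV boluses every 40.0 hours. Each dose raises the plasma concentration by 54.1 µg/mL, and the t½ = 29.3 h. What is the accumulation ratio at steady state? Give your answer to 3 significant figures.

1.63

k = ln 2 / 29.3 = 0.02366 h⁻¹
Fraction remaining after one interval: e^(−kτ) = e^(−0.02366 × 40.0) = 0.3882
R = 1 / (1 − 0.3882) = 1 / 0.6118 ≈ 1.63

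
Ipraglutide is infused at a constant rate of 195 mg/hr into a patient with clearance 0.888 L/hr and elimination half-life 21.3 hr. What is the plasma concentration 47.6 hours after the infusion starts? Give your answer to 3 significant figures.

173 µg/mL

Css = rate / CL = 195 / 0.888 = 219.6 µg/mL
k = ln 2 / 21.3 = 0.03254 hr⁻¹
C(t) = Css (1 − e^(−kt)) = 219.6 × (1 − e^(−1.549)) = 219.6 × 0.7875 ≈ 173 µg/mL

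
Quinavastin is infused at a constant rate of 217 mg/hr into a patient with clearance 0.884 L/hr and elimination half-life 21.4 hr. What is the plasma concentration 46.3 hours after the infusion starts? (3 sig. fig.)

191 mg/L

Css = rate / CL = 217 / 0.884 = 245.5 mg/L
k = ln 2 / 21.4 = 0.03239 hr⁻¹
C(t) = Css (1 − e^(−kt)) = 245.5 × (1 − e^(−1.500)) = 245.5 × 0.7768 ≈ 191 mg/L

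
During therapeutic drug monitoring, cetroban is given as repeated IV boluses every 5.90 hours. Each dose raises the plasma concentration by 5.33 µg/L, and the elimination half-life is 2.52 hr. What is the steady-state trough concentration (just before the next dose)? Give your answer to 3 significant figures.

k = ln 2 / 2.52 = 0.2751 hr⁻¹
Fraction remaining after one interval: e^(−kτ) = e^(−0.2751 × 5.90) = 0.1973
R = 1 / (1 − 0.1973) = 1.246
Css,max = 5.33 × 1.246 = 6.640 µg/L
Css,min = Css,max × e^(−kτ) = 6.640 × 0.1973 ≈ 1.31 µg/L

1.31 µg/L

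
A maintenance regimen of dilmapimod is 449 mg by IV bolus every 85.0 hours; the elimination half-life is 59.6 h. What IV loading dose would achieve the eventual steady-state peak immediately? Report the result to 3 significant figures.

k = ln 2 / 59.6 = 0.01163 h⁻¹
Accumulation ratio R = 1 / (1 − e^(−kτ)) = 1 / (1 − e^(−0.01163×85.0)) = 1 / (1 − 0.3721) = 1.593
Loading dose = maintenance dose × R = 449 × 1.593 ≈ 715 mg

715 mg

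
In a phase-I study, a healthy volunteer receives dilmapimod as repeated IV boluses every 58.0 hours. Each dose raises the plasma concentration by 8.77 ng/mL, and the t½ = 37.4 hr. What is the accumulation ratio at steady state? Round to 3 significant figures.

1.52

k = ln 2 / 37.4 = 0.01853 hr⁻¹
Fraction remaining after one interval: e^(−kτ) = e^(−0.01853 × 58.0) = 0.3413
R = 1 / (1 − 0.3413) = 1 / 0.6587 ≈ 1.52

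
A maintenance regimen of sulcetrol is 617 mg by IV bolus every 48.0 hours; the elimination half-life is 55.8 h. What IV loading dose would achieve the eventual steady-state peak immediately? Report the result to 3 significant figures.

k = ln 2 / 55.8 = 0.01242 h⁻¹
Accumulation ratio R = 1 / (1 − e^(−kτ)) = 1 / (1 − e^(−0.01242×48.0)) = 1 / (1 − 0.5509) = 2.227
Loading dose = maintenance dose × R = 617 × 2.227 ≈ 1370 mg

1370 mg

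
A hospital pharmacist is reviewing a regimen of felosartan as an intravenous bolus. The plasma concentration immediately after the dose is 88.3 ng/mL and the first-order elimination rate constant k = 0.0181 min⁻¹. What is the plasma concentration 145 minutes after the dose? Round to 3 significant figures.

C(t) = C₀ e^(−kt) = 88.3 × e^(−0.01810 × 145) = 88.3 × e^(−2.625) = 88.3 × 0.07248 ≈ 6.40 ng/mL

6.40 ng/mL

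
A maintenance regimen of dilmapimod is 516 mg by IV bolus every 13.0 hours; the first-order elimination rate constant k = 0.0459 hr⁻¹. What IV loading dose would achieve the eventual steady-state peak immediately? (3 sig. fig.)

1150 mg

Accumulation ratio R = 1 / (1 − e^(−kτ)) = 1 / (1 − e^(−0.04590×13.0)) = 1 / (1 − 0.5506) = 2.225
Loading dose = maintenance dose × R = 516 × 2.225 ≈ 1150 mg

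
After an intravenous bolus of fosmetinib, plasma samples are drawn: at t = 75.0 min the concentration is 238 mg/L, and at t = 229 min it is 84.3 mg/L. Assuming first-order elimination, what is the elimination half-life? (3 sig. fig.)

k = ln(C₁/C₂) / (t₂ − t₁) = ln(238/84.3) / (229 − 75.0)
  = 1.038 / 154.0 = 0.006740 min⁻¹
t½ = ln 2 / k = ln 2 / 0.006740 ≈ 103 minutes

103 minutes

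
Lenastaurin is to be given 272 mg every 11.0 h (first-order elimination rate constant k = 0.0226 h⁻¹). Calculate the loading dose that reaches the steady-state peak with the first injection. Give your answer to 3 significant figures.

Accumulation ratio R = 1 / (1 − e^(−kτ)) = 1 / (1 − e^(−0.02260×11.0)) = 1 / (1 − 0.7799) = 4.543
Loading dose = maintenance dose × R = 272 × 4.543 ≈ 1240 mg

1240 mg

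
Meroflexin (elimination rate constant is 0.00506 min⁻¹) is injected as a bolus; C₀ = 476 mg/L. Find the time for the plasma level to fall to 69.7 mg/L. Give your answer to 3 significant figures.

C(t) = C₀ e^(−kt)  ⇒  t = ln(C₀/C) / k
t = ln(476/69.7) / 0.005060 = 1.921 / 0.005060 ≈ 380 minutes

380 minutes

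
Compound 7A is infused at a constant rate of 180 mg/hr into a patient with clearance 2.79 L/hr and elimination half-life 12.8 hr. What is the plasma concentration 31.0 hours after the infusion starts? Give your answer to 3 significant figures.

52.5 mg/L

Css = rate / CL = 180 / 2.79 = 64.52 mg/L
k = ln 2 / 12.8 = 0.05415 hr⁻¹
C(t) = Css (1 − e^(−kt)) = 64.52 × (1 − e^(−1.679)) = 64.52 × 0.8134 ≈ 52.5 mg/L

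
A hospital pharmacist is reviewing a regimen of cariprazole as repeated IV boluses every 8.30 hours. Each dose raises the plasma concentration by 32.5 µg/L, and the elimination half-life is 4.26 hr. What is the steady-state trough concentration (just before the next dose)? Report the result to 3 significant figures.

k = ln 2 / 4.26 = 0.1627 hr⁻¹
Fraction remaining after one interval: e^(−kτ) = e^(−0.1627 × 8.30) = 0.2591
R = 1 / (1 − 0.2591) = 1.350
Css,max = 32.5 × 1.350 = 43.87 µg/L
Css,min = Css,max × e^(−kτ) = 43.87 × 0.2591 ≈ 11.4 µg/L

11.4 µg/L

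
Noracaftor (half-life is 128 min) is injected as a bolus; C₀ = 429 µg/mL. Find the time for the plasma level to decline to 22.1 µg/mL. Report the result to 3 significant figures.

k = ln 2 / 128 = 0.005415 min⁻¹
C(t) = C₀ e^(−kt)  ⇒  t = ln(C₀/C) / k
t = ln(429/22.1) / 0.005415 = 2.966 / 0.005415 ≈ 548 minutes

548 minutes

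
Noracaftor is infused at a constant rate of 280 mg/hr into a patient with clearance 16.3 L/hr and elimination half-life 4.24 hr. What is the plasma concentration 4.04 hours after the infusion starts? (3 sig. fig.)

Css = rate / CL = 280 / 16.3 = 17.18 mg/L
k = ln 2 / 4.24 = 0.1635 hr⁻¹
C(t) = Css (1 − e^(−kt)) = 17.18 × (1 − e^(−0.6605)) = 17.18 × 0.4834 ≈ 8.30 mg/L

8.30 mg/L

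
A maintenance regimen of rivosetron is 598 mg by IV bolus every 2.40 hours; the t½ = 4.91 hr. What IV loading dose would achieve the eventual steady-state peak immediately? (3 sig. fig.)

2080 mg

k = ln 2 / 4.91 = 0.1412 hr⁻¹
Accumulation ratio R = 1 / (1 − e^(−kτ)) = 1 / (1 − e^(−0.1412×2.40)) = 1 / (1 − 0.7126) = 3.480
Loading dose = maintenance dose × R = 598 × 3.480 ≈ 2080 mg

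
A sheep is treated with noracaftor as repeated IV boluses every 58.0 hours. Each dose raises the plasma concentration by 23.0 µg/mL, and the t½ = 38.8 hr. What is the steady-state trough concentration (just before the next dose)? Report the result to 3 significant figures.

k = ln 2 / 38.8 = 0.01786 hr⁻¹
Fraction remaining after one interval: e^(−kτ) = e^(−0.01786 × 58.0) = 0.3548
R = 1 / (1 − 0.3548) = 1.550
Css,max = 23.0 × 1.550 = 35.65 µg/mL
Css,min = Css,max × e^(−kτ) = 35.65 × 0.3548 ≈ 12.6 µg/mL

12.6 µg/mL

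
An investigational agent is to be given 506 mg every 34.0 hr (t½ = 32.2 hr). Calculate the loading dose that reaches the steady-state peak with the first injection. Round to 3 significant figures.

975 mg

k = ln 2 / 32.2 = 0.02153 hr⁻¹
Accumulation ratio R = 1 / (1 − e^(−kτ)) = 1 / (1 − e^(−0.02153×34.0)) = 1 / (1 − 0.4810) = 1.927
Loading dose = maintenance dose × R = 506 × 1.927 ≈ 975 mg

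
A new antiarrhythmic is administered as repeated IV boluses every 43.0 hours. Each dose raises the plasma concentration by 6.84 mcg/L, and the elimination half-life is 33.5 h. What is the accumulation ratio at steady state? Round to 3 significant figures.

1.70

k = ln 2 / 33.5 = 0.02069 h⁻¹
Fraction remaining after one interval: e^(−kτ) = e^(−0.02069 × 43.0) = 0.4108
R = 1 / (1 − 0.4108) = 1 / 0.5892 ≈ 1.70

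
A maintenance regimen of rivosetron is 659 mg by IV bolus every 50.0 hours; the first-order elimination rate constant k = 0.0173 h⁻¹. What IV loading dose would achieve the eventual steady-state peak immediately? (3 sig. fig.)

1140 mg

Accumulation ratio R = 1 / (1 − e^(−kτ)) = 1 / (1 − e^(−0.01730×50.0)) = 1 / (1 − 0.4211) = 1.727
Loading dose = maintenance dose × R = 659 × 1.727 ≈ 1140 mg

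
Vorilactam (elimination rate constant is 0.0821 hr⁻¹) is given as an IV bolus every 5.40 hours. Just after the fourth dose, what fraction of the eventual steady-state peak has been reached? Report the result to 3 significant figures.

0.830

f_n = 1 − e^(−nkτ) = 1 − e^(−4 × 0.08210 × 5.40) = 1 − e^(−1.773) = 1 − 0.1698 ≈ 0.830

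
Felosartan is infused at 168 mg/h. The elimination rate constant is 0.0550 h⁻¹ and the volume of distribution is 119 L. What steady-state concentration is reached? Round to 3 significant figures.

CL = k · V = 0.0550 × 119 = 6.545 L/h
Css = rate / CL = 168 / 6.545 ≈ 25.7 mg/L

25.7 mg/L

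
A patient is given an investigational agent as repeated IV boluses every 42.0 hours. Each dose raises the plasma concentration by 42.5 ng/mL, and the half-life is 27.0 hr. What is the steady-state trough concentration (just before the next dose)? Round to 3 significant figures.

21.9 ng/mL

k = ln 2 / 27.0 = 0.02567 hr⁻¹
Fraction remaining after one interval: e^(−kτ) = e^(−0.02567 × 42.0) = 0.3402
R = 1 / (1 − 0.3402) = 1.516
Css,max = 42.5 × 1.516 = 64.41 ng/mL
Css,min = Css,max × e^(−kτ) = 64.41 × 0.3402 ≈ 21.9 ng/mL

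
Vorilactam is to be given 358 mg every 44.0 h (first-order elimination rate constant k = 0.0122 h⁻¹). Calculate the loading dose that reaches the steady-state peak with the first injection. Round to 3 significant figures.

Accumulation ratio R = 1 / (1 − e^(−kτ)) = 1 / (1 − e^(−0.01220×44.0)) = 1 / (1 − 0.5846) = 2.407
Loading dose = maintenance dose × R = 358 × 2.407 ≈ 862 mg

862 mg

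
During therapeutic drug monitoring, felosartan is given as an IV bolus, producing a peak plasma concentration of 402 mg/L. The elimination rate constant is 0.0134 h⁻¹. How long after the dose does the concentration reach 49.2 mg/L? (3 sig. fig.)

157 hours

C(t) = C₀ e^(−kt)  ⇒  t = ln(C₀/C) / k
t = ln(402/49.2) / 0.01340 = 2.101 / 0.01340 ≈ 157 hours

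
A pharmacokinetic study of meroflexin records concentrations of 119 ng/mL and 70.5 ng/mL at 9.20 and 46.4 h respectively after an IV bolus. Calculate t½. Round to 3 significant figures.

k = ln(C₁/C₂) / (t₂ − t₁) = ln(119/70.5) / (46.4 − 9.20)
  = 0.5235 / 37.20 = 0.01407 h⁻¹
t½ = ln 2 / k = ln 2 / 0.01407 ≈ 49.3 hours

49.3 hours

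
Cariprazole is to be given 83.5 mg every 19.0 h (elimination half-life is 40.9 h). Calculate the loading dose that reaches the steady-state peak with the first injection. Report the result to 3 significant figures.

303 mg

k = ln 2 / 40.9 = 0.01695 h⁻¹
Accumulation ratio R = 1 / (1 − e^(−kτ)) = 1 / (1 − e^(−0.01695×19.0)) = 1 / (1 − 0.7247) = 3.632
Loading dose = maintenance dose × R = 83.5 × 3.632 ≈ 303 mg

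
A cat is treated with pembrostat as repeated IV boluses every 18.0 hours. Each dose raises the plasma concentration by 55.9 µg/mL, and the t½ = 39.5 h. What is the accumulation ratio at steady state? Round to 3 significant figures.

k = ln 2 / 39.5 = 0.01755 h⁻¹
Fraction remaining after one interval: e^(−kτ) = e^(−0.01755 × 18.0) = 0.7292
R = 1 / (1 − 0.7292) = 1 / 0.2708 ≈ 3.69

3.69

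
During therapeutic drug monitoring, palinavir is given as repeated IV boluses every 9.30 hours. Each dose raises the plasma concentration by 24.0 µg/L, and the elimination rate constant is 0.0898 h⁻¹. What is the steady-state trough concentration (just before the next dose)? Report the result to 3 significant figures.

18.4 µg/L

Fraction remaining after one interval: e^(−kτ) = e^(−0.08980 × 9.30) = 0.4338
R = 1 / (1 − 0.4338) = 1.766
Css,max = 24.0 × 1.766 = 42.39 µg/L
Css,min = Css,max × e^(−kτ) = 42.39 × 0.4338 ≈ 18.4 µg/L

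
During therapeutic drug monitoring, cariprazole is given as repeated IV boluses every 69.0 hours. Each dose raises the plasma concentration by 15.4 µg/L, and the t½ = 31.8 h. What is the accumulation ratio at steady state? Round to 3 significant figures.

k = ln 2 / 31.8 = 0.02180 h⁻¹
Fraction remaining after one interval: e^(−kτ) = e^(−0.02180 × 69.0) = 0.2222
R = 1 / (1 − 0.2222) = 1 / 0.7778 ≈ 1.29

1.29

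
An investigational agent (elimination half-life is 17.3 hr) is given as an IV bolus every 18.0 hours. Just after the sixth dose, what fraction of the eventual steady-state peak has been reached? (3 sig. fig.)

k = ln 2 / 17.3 = 0.04007 hr⁻¹
f_n = 1 − e^(−nkτ) = 1 − e^(−6 × 0.04007 × 18.0) = 1 − e^(−4.327) = 1 − 0.01320 ≈ 0.987

0.987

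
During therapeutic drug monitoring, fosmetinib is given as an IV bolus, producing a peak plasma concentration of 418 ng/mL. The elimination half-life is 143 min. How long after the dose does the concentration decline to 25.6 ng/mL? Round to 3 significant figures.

576 minutes

k = ln 2 / 143 = 0.004847 min⁻¹
C(t) = C₀ e^(−kt)  ⇒  t = ln(C₀/C) / k
t = ln(418/25.6) / 0.004847 = 2.793 / 0.004847 ≈ 576 minutes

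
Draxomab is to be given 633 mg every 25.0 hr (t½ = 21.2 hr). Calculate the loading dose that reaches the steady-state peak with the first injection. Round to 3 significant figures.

k = ln 2 / 21.2 = 0.03270 hr⁻¹
Accumulation ratio R = 1 / (1 − e^(−kτ)) = 1 / (1 − e^(−0.03270×25.0)) = 1 / (1 − 0.4416) = 1.791
Loading dose = maintenance dose × R = 633 × 1.791 ≈ 1130 mg

1130 mg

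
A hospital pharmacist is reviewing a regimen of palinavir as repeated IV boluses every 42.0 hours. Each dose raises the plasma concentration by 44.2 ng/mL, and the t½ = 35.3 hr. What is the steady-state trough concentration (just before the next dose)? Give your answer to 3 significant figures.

34.5 ng/mL

k = ln 2 / 35.3 = 0.01964 hr⁻¹
Fraction remaining after one interval: e^(−kτ) = e^(−0.01964 × 42.0) = 0.4384
R = 1 / (1 − 0.4384) = 1.781
Css,max = 44.2 × 1.781 = 78.70 ng/mL
Css,min = Css,max × e^(−kτ) = 78.70 × 0.4384 ≈ 34.5 ng/mL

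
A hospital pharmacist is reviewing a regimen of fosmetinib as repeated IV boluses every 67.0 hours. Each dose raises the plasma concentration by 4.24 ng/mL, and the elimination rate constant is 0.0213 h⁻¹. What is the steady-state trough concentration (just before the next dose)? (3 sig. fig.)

Fraction remaining after one interval: e^(−kτ) = e^(−0.02130 × 67.0) = 0.2400
R = 1 / (1 − 0.2400) = 1.316
Css,max = 4.24 × 1.316 = 5.579 ng/mL
Css,min = Css,max × e^(−kτ) = 5.579 × 0.2400 ≈ 1.34 ng/mL

1.34 ng/mL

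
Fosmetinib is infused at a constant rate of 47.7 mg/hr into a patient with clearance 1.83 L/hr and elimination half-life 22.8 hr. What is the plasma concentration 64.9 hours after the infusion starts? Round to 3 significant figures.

22.4 µg/mL

Css = rate / CL = 47.7 / 1.83 = 26.07 µg/mL
k = ln 2 / 22.8 = 0.03040 hr⁻¹
C(t) = Css (1 − e^(−kt)) = 26.07 × (1 − e^(−1.973)) = 26.07 × 0.8610 ≈ 22.4 µg/mL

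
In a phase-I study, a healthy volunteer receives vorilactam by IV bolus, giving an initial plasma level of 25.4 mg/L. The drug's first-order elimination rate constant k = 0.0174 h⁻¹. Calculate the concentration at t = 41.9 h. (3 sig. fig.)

12.3 mg/L

C(t) = C₀ e^(−kt) = 25.4 × e^(−0.01740 × 41.9) = 25.4 × e^(−0.7291) = 25.4 × 0.4824 ≈ 12.3 mg/L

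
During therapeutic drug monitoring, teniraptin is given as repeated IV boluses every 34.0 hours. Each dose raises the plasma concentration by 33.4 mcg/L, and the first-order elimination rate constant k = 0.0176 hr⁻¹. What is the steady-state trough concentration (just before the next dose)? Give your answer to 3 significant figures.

40.8 mcg/L

Fraction remaining after one interval: e^(−kτ) = e^(−0.01760 × 34.0) = 0.5497
R = 1 / (1 − 0.5497) = 2.221
Css,max = 33.4 × 2.221 = 74.17 mcg/L
Css,min = Css,max × e^(−kτ) = 74.17 × 0.5497 ≈ 40.8 mcg/L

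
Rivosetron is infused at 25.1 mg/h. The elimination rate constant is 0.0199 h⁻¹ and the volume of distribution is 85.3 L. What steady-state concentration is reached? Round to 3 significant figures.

CL = k · V = 0.0199 × 85.3 = 1.697 L/h
Css = rate / CL = 25.1 / 1.697 ≈ 14.8 µg/mL

14.8 µg/mL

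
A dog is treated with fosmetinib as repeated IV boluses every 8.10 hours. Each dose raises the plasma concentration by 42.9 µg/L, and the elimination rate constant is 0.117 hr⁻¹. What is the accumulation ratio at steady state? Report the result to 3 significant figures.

Fraction remaining after one interval: e^(−kτ) = e^(−0.1170 × 8.10) = 0.3876
R = 1 / (1 − 0.3876) = 1 / 0.6124 ≈ 1.63

1.63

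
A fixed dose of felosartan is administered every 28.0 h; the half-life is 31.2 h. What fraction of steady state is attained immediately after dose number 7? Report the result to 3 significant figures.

k = ln 2 / 31.2 = 0.02222 h⁻¹
f_n = 1 − e^(−nkτ) = 1 − e^(−7 × 0.02222 × 28.0) = 1 − e^(−4.354) = 1 − 0.01285 ≈ 0.987

0.987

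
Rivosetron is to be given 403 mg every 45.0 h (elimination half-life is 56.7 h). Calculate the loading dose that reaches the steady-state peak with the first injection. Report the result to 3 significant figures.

952 mg

k = ln 2 / 56.7 = 0.01222 h⁻¹
Accumulation ratio R = 1 / (1 − e^(−kτ)) = 1 / (1 − e^(−0.01222×45.0)) = 1 / (1 − 0.5769) = 2.363
Loading dose = maintenance dose × R = 403 × 2.363 ≈ 952 mg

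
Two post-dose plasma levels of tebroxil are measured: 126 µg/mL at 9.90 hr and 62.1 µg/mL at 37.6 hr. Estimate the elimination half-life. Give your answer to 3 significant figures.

k = ln(C₁/C₂) / (t₂ − t₁) = ln(126/62.1) / (37.6 − 9.90)
  = 0.7075 / 27.70 = 0.02554 hr⁻¹
t½ = ln 2 / k = ln 2 / 0.02554 ≈ 27.1 hours

27.1 hours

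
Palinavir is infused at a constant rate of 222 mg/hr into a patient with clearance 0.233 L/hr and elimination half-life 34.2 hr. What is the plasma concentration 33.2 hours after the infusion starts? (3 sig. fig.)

Css = rate / CL = 222 / 0.233 = 952.8 mg/L
k = ln 2 / 34.2 = 0.02027 hr⁻¹
C(t) = Css (1 − e^(−kt)) = 952.8 × (1 − e^(−0.6729)) = 952.8 × 0.4898 ≈ 467 mg/L

467 mg/L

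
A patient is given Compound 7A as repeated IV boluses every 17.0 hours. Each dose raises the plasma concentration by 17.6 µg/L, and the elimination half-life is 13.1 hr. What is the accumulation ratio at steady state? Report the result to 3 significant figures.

k = ln 2 / 13.1 = 0.05291 hr⁻¹
Fraction remaining after one interval: e^(−kτ) = e^(−0.05291 × 17.0) = 0.4068
R = 1 / (1 − 0.4068) = 1 / 0.5932 ≈ 1.69

1.69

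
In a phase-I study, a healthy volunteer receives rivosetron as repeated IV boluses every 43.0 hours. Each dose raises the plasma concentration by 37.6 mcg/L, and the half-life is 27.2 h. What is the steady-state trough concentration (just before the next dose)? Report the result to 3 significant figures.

k = ln 2 / 27.2 = 0.02548 h⁻¹
Fraction remaining after one interval: e^(−kτ) = e^(−0.02548 × 43.0) = 0.3343
R = 1 / (1 − 0.3343) = 1.502
Css,max = 37.6 × 1.502 = 56.48 mcg/L
Css,min = Css,max × e^(−kτ) = 56.48 × 0.3343 ≈ 18.9 mcg/L

18.9 mcg/L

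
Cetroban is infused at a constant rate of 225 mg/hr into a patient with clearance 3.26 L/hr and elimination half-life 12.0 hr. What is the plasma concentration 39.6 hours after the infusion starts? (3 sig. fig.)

62.0 µg/mL

Css = rate / CL = 225 / 3.26 = 69.02 µg/mL
k = ln 2 / 12.0 = 0.05776 hr⁻¹
C(t) = Css (1 − e^(−kt)) = 69.02 × (1 − e^(−2.287)) = 69.02 × 0.8985 ≈ 62.0 µg/mL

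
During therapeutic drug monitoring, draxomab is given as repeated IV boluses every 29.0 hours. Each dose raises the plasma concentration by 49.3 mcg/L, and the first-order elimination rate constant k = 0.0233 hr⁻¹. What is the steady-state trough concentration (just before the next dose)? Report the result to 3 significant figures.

Fraction remaining after one interval: e^(−kτ) = e^(−0.02330 × 29.0) = 0.5088
R = 1 / (1 − 0.5088) = 2.036
Css,max = 49.3 × 2.036 = 100.4 mcg/L
Css,min = Css,max × e^(−kτ) = 100.4 × 0.5088 ≈ 51.1 mcg/L

51.1 mcg/L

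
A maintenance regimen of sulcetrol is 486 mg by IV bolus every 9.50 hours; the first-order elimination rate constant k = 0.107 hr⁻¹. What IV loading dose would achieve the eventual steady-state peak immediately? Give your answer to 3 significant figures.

Accumulation ratio R = 1 / (1 − e^(−kτ)) = 1 / (1 − e^(−0.1070×9.50)) = 1 / (1 − 0.3619) = 1.567
Loading dose = maintenance dose × R = 486 × 1.567 ≈ 762 mg

762 mg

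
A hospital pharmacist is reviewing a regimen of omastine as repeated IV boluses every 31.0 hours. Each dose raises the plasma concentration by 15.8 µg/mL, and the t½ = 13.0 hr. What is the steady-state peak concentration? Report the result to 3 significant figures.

k = ln 2 / 13.0 = 0.05332 hr⁻¹
Fraction remaining after one interval: e^(−kτ) = e^(−0.05332 × 31.0) = 0.1915
R = 1 / (1 − 0.1915) = 1.237
Css,max = 15.8 × 1.237 ≈ 19.5 µg/mL

19.5 µg/mL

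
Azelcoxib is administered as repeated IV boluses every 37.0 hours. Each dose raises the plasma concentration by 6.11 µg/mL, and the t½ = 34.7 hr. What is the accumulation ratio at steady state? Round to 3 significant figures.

k = ln 2 / 34.7 = 0.01998 hr⁻¹
Fraction remaining after one interval: e^(−kτ) = e^(−0.01998 × 37.0) = 0.4775
R = 1 / (1 − 0.4775) = 1 / 0.5225 ≈ 1.91

1.91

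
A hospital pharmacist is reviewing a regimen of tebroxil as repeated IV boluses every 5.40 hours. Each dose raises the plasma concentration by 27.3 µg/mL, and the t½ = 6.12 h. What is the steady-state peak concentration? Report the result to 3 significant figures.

k = ln 2 / 6.12 = 0.1133 h⁻¹
Fraction remaining after one interval: e^(−kτ) = e^(−0.1133 × 5.40) = 0.5425
R = 1 / (1 − 0.5425) = 2.186
Css,max = 27.3 × 2.186 ≈ 59.7 µg/mL

59.7 µg/mL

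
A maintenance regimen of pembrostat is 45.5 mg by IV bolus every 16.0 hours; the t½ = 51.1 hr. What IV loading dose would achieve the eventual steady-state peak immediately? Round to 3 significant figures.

k = ln 2 / 51.1 = 0.01356 hr⁻¹
Accumulation ratio R = 1 / (1 − e^(−kτ)) = 1 / (1 − e^(−0.01356×16.0)) = 1 / (1 − 0.8049) = 5.126
Loading dose = maintenance dose × R = 45.5 × 5.126 ≈ 233 mg

233 mg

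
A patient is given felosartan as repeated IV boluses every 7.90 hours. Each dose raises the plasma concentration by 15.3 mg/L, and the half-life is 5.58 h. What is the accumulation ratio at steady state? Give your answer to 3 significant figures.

k = ln 2 / 5.58 = 0.1242 h⁻¹
Fraction remaining after one interval: e^(−kτ) = e^(−0.1242 × 7.90) = 0.3748
R = 1 / (1 − 0.3748) = 1 / 0.6252 ≈ 1.60

1.60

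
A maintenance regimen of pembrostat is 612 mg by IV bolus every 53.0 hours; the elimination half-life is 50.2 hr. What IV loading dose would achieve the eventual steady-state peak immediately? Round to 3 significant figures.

1180 mg

k = ln 2 / 50.2 = 0.01381 hr⁻¹
Accumulation ratio R = 1 / (1 − e^(−kτ)) = 1 / (1 − e^(−0.01381×53.0)) = 1 / (1 − 0.4810) = 1.927
Loading dose = maintenance dose × R = 612 × 1.927 ≈ 1180 mg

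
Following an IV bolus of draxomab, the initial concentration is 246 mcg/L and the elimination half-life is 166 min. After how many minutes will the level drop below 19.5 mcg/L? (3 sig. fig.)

607 minutes

k = ln 2 / 166 = 0.004176 min⁻¹
C(t) = C₀ e^(−kt)  ⇒  t = ln(C₀/C) / k
t = ln(246/19.5) / 0.004176 = 2.535 / 0.004176 ≈ 607 minutes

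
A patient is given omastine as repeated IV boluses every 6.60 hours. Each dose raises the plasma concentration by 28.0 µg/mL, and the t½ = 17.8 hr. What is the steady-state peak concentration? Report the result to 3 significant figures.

k = ln 2 / 17.8 = 0.03894 hr⁻¹
Fraction remaining after one interval: e^(−kτ) = e^(−0.03894 × 6.60) = 0.7734
R = 1 / (1 − 0.7734) = 4.412
Css,max = 28.0 × 4.412 ≈ 124 µg/mL

124 µg/mL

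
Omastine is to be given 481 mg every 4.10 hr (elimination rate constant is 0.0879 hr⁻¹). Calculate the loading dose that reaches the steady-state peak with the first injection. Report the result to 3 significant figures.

Accumulation ratio R = 1 / (1 − e^(−kτ)) = 1 / (1 − e^(−0.08790×4.10)) = 1 / (1 − 0.6974) = 3.305
Loading dose = maintenance dose × R = 481 × 3.305 ≈ 1590 mg

1590 mg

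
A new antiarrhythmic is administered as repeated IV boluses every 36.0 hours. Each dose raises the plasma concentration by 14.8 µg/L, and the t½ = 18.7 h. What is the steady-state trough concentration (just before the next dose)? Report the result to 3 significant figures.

5.29 µg/L

k = ln 2 / 18.7 = 0.03707 h⁻¹
Fraction remaining after one interval: e^(−kτ) = e^(−0.03707 × 36.0) = 0.2633
R = 1 / (1 − 0.2633) = 1.357
Css,max = 14.8 × 1.357 = 20.09 µg/L
Css,min = Css,max × e^(−kτ) = 20.09 × 0.2633 ≈ 5.29 µg/L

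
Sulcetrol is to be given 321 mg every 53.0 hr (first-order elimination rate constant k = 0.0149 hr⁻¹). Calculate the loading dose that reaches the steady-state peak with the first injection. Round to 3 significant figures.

Accumulation ratio R = 1 / (1 − e^(−kτ)) = 1 / (1 − e^(−0.01490×53.0)) = 1 / (1 − 0.4540) = 1.831
Loading dose = maintenance dose × R = 321 × 1.831 ≈ 588 mg

588 mg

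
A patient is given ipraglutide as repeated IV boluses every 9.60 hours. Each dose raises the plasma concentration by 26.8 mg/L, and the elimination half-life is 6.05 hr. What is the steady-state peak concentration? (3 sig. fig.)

k = ln 2 / 6.05 = 0.1146 hr⁻¹
Fraction remaining after one interval: e^(−kτ) = e^(−0.1146 × 9.60) = 0.3329
R = 1 / (1 − 0.3329) = 1.499
Css,max = 26.8 × 1.499 ≈ 40.2 mg/L

40.2 mg/L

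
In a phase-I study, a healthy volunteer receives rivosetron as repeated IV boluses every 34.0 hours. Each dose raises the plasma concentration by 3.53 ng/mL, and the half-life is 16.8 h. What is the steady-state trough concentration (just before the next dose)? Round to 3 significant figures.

1.15 ng/mL

k = ln 2 / 16.8 = 0.04126 h⁻¹
Fraction remaining after one interval: e^(−kτ) = e^(−0.04126 × 34.0) = 0.2459
R = 1 / (1 − 0.2459) = 1.326
Css,max = 3.53 × 1.326 = 4.681 ng/mL
Css,min = Css,max × e^(−kτ) = 4.681 × 0.2459 ≈ 1.15 ng/mL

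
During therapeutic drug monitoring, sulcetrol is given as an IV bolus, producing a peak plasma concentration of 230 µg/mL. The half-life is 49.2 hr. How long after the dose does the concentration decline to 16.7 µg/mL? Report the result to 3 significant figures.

186 hours

k = ln 2 / 49.2 = 0.01409 hr⁻¹
C(t) = C₀ e^(−kt)  ⇒  t = ln(C₀/C) / k
t = ln(230/16.7) / 0.01409 = 2.623 / 0.01409 ≈ 186 hours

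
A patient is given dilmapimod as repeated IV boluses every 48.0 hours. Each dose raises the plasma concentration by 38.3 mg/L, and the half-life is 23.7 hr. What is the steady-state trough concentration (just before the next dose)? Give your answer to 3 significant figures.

k = ln 2 / 23.7 = 0.02925 hr⁻¹
Fraction remaining after one interval: e^(−kτ) = e^(−0.02925 × 48.0) = 0.2457
R = 1 / (1 − 0.2457) = 1.326
Css,max = 38.3 × 1.326 = 50.77 mg/L
Css,min = Css,max × e^(−kτ) = 50.77 × 0.2457 ≈ 12.5 mg/L

12.5 mg/L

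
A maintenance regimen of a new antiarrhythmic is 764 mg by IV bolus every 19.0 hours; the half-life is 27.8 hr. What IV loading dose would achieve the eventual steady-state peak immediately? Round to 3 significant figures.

k = ln 2 / 27.8 = 0.02493 hr⁻¹
Accumulation ratio R = 1 / (1 − e^(−kτ)) = 1 / (1 − e^(−0.02493×19.0)) = 1 / (1 − 0.6227) = 2.650
Loading dose = maintenance dose × R = 764 × 2.650 ≈ 2020 mg

2020 mg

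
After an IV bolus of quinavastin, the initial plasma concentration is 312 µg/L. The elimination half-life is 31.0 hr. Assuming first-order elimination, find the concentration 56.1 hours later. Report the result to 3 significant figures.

89.0 µg/L

k = ln 2 / 31.0 = 0.02236 hr⁻¹
C(t) = C₀ e^(−kt) = 312 × e^(−0.02236 × 56.1) = 312 × e^(−1.254) = 312 × 0.2853 ≈ 89.0 µg/L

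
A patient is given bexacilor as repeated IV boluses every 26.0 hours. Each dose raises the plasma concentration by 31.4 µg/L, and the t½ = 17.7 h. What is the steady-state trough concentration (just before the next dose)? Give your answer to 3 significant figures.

17.8 µg/L

k = ln 2 / 17.7 = 0.03916 h⁻¹
Fraction remaining after one interval: e^(−kτ) = e^(−0.03916 × 26.0) = 0.3613
R = 1 / (1 − 0.3613) = 1.566
Css,max = 31.4 × 1.566 = 49.16 µg/L
Css,min = Css,max × e^(−kτ) = 49.16 × 0.3613 ≈ 17.8 µg/L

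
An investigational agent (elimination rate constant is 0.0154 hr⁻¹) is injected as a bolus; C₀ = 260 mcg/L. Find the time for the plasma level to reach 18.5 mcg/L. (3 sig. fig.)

C(t) = C₀ e^(−kt)  ⇒  t = ln(C₀/C) / k
t = ln(260/18.5) / 0.01540 = 2.643 / 0.01540 ≈ 172 hours

172 hours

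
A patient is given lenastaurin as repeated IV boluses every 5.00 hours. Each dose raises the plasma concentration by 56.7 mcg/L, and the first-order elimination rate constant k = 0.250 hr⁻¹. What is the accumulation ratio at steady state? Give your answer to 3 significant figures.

1.40

Fraction remaining after one interval: e^(−kτ) = e^(−0.2500 × 5.00) = 0.2865
R = 1 / (1 − 0.2865) = 1 / 0.7135 ≈ 1.40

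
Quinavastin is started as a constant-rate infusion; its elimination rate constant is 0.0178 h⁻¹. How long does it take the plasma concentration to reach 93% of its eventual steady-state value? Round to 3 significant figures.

149 hours

f = 1 − e^(−kt)  ⇒  t = −ln(1 − f) / k
t = −ln(1 − 0.93) / 0.01780 = 2.659 / 0.01780 ≈ 149 hours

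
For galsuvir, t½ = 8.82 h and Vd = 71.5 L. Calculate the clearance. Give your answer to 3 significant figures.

k = ln 2 / t½ = ln 2 / 8.82 = 0.07859 h⁻¹
CL = k · V = 0.07859 × 71.5 ≈ 5.62 L/h

5.62 L/h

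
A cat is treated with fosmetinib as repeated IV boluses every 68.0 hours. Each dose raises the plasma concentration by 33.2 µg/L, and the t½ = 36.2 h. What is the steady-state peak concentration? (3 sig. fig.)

k = ln 2 / 36.2 = 0.01915 h⁻¹
Fraction remaining after one interval: e^(−kτ) = e^(−0.01915 × 68.0) = 0.2720
R = 1 / (1 − 0.2720) = 1.374
Css,max = 33.2 × 1.374 ≈ 45.6 µg/L

45.6 µg/L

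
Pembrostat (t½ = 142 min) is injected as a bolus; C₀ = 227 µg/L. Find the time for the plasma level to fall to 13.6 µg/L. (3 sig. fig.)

k = ln 2 / 142 = 0.004881 min⁻¹
C(t) = C₀ e^(−kt)  ⇒  t = ln(C₀/C) / k
t = ln(227/13.6) / 0.004881 = 2.815 / 0.004881 ≈ 577 minutes

577 minutes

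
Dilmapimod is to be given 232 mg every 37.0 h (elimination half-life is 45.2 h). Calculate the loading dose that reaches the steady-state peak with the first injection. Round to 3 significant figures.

536 mg

k = ln 2 / 45.2 = 0.01534 h⁻¹
Accumulation ratio R = 1 / (1 − e^(−kτ)) = 1 / (1 − e^(−0.01534×37.0)) = 1 / (1 − 0.5670) = 2.309
Loading dose = maintenance dose × R = 232 × 2.309 ≈ 536 mg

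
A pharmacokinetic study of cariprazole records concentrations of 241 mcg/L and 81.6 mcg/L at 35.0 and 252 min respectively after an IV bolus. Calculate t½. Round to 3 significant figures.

139 minutes

k = ln(C₁/C₂) / (t₂ − t₁) = ln(241/81.6) / (252 − 35.0)
  = 1.083 / 217.0 = 0.004991 min⁻¹
t½ = ln 2 / k = ln 2 / 0.004991 ≈ 139 minutes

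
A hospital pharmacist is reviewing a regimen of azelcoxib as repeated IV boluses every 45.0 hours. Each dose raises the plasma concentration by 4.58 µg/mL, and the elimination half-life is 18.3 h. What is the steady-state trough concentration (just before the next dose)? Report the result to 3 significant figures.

1.02 µg/mL

k = ln 2 / 18.3 = 0.03788 h⁻¹
Fraction remaining after one interval: e^(−kτ) = e^(−0.03788 × 45.0) = 0.1819
R = 1 / (1 − 0.1819) = 1.222
Css,max = 4.58 × 1.222 = 5.598 µg/mL
Css,min = Css,max × e^(−kτ) = 5.598 × 0.1819 ≈ 1.02 µg/mL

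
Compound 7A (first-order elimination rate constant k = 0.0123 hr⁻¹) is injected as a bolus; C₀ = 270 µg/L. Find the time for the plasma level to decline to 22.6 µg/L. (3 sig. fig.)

C(t) = C₀ e^(−kt)  ⇒  t = ln(C₀/C) / k
t = ln(270/22.6) / 0.01230 = 2.480 / 0.01230 ≈ 202 hours

202 hours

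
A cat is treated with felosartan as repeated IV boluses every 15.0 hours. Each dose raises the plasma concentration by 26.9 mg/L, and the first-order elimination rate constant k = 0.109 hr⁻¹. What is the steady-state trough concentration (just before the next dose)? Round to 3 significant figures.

Fraction remaining after one interval: e^(−kτ) = e^(−0.1090 × 15.0) = 0.1950
R = 1 / (1 − 0.1950) = 1.242
Css,max = 26.9 × 1.242 = 33.41 mg/L
Css,min = Css,max × e^(−kτ) = 33.41 × 0.1950 ≈ 6.51 mg/L

6.51 mg/L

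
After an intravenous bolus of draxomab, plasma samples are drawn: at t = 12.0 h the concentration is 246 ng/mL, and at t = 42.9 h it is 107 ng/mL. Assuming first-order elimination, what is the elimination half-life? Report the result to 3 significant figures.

25.7 hours

k = ln(C₁/C₂) / (t₂ − t₁) = ln(246/107) / (42.9 − 12.0)
  = 0.8325 / 30.90 = 0.02694 h⁻¹
t½ = ln 2 / k = ln 2 / 0.02694 ≈ 25.7 hours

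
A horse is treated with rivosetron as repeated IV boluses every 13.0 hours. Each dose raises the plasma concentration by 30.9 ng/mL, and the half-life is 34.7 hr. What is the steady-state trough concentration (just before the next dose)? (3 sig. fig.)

104 ng/mL

k = ln 2 / 34.7 = 0.01998 hr⁻¹
Fraction remaining after one interval: e^(−kτ) = e^(−0.01998 × 13.0) = 0.7713
R = 1 / (1 − 0.7713) = 4.373
Css,max = 30.9 × 4.373 = 135.1 ng/mL
Css,min = Css,max × e^(−kτ) = 135.1 × 0.7713 ≈ 104 ng/mL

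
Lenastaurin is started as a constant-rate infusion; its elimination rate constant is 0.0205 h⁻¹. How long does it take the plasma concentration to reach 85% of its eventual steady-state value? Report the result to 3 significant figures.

f = 1 − e^(−kt)  ⇒  t = −ln(1 − f) / k
t = −ln(1 − 0.85) / 0.02050 = 1.897 / 0.02050 ≈ 92.5 hours

92.5 hours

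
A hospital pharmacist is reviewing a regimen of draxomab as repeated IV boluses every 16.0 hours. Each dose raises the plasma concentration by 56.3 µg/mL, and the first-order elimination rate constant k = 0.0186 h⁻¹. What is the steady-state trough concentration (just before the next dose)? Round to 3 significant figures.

162 µg/mL

Fraction remaining after one interval: e^(−kτ) = e^(−0.01860 × 16.0) = 0.7426
R = 1 / (1 − 0.7426) = 3.885
Css,max = 56.3 × 3.885 = 218.7 µg/mL
Css,min = Css,max × e^(−kτ) = 218.7 × 0.7426 ≈ 162 µg/mL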